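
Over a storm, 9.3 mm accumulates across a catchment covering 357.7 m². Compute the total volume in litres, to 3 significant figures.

3330 litres

1 mm over 1 m² is 1 L, so volume = 9.3 × 357.7 = 3326.61 L ≈ 3330 L.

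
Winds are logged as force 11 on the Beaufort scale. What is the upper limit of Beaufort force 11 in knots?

63 kt

Beaufort 11 (violent storm) spans 56–63 knots.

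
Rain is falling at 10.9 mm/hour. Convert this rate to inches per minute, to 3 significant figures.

0.00715 in/minute

10.9 mm/hour × 0.0393701 in/mm × 0.0166667 hour/minute = 0.00715 in/minute.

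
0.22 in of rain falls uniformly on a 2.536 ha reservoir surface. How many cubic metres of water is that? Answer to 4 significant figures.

Depth: 0.22 in × 25.4 = 5.588 mm.
Area: 2.536 ha = 25360 m².
1 mm over 1 m² is 1 L, so volume = 5.588 × 25360 = 141711.68 L = 141.7 m³.

141.7 cubic metres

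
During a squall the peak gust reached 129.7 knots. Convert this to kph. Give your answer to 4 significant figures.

240.2 km/h

1 kt = 1.852 km/h, so 129.7 × 1.852 = 240.2 km/h.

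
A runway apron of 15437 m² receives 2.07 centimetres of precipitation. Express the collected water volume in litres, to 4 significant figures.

Depth: 2.07 cm × 10 = 20.7 mm.
1 mm over 1 m² is 1 L, so volume = 20.7 × 15437 = 319545.9 L ≈ 319500 L.

319500 litres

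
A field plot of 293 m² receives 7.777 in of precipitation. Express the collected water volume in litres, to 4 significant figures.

Depth: 7.777 in × 25.4 = 197.5358 mm.
1 mm over 1 m² is 1 L, so volume = 197.5358 × 293 = 57877.989 L ≈ 57880 L.

57880 litres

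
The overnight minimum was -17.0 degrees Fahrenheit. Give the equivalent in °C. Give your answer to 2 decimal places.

-27.22 °C

°C = (°F − 32) × 5/9 = (-17.0 − 32) / 1.8 = -27.22 °C.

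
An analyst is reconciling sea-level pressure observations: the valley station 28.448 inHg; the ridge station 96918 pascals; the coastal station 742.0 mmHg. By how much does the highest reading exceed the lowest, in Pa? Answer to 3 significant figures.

the valley station: 28.448 inHg = 96335.99 Pa.
the coastal station: 742.0 mmHg = 98925.21 Pa.
Spread: 98925.21 − 96335.99 = 2590 Pa.

2590 Pa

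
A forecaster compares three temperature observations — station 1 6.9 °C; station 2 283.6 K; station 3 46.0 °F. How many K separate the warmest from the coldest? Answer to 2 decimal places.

station 2: 283.6 K = 10.450 °C.
station 3: 46.0 °F = 7.778 °C.
Spread: 10.450 − 6.900 = 3.550 °C.

3.55 K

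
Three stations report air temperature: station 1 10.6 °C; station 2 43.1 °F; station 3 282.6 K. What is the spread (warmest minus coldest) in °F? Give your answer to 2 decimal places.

station 2: 43.1 °F = 6.167 °C.
station 3: 282.6 K = 9.450 °C.
Spread: 10.600 − 6.167 = 4.433 °C = 7.98 °F.

7.98 °F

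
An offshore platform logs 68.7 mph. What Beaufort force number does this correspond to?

Beaufort force 11

68.7 mph = 30.7 m/s, which is Beaufort 11 (violent storm, 28.5–32.6 m/s).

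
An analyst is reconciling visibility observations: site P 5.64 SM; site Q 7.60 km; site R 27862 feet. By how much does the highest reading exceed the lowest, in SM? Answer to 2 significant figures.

site Q: 7.60 km = 4.7224 SM.
site R: 27862 ft = 5.2769 SM.
Spread: 5.6400 − 4.7224 = 0.92 SM.

0.92 SM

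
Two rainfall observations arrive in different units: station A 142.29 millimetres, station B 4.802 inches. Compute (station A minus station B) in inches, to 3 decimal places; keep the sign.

station A: 142.29 mm = 5.60197 in.
Difference: 5.60197 − 4.80200 = 0.800 in.

0.800 in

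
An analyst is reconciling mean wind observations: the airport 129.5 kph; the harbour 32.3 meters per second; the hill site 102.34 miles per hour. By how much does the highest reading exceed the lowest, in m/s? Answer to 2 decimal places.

the airport: 129.5 km/h = 35.9722 m/s.
the hill site: 102.34 mph = 45.7501 m/s.
Spread: 45.7501 − 32.3000 = 13.45 m/s.

13.45 m/s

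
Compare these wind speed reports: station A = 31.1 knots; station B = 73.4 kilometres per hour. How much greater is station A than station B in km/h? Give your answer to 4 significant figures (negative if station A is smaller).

-15.80 km/h

station A: 31.1 kt = 57.5972 km/h.
Difference: 57.5972 − 73.4000 = -15.80 km/h.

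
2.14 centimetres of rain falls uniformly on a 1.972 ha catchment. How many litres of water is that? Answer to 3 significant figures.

Depth: 2.14 cm × 10 = 21.4 mm.
Area: 1.972 ha = 19720 m².
1 mm over 1 m² is 1 L, so volume = 21.4 × 19720 = 422008 L ≈ 422000 L.

422000 litres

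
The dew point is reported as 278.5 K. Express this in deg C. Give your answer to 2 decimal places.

5.35 °C

°C = 278.5 − 273.15 = 5.35 °C.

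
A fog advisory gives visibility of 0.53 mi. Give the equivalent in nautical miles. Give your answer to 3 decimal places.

1 SM = 0.868976 nmi, so 0.53 × 0.868976 = 0.461 nmi.

0.461 nmi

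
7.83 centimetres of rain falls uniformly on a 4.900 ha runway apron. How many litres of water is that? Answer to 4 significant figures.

Depth: 7.83 cm × 10 = 78.3 mm.
Area: 4.900 ha = 49000 m².
1 mm over 1 m² is 1 L, so volume = 78.3 × 49000 = 3836700 L ≈ 3837000 L.

3837000 litres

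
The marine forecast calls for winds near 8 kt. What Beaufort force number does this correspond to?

Beaufort force 3

8 kt lies in the Beaufort 3 band (gentle breeze, 7–10 kt).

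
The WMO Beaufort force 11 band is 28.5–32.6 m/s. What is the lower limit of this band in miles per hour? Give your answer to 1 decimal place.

28.5–32.6 m/s × 2.237 = 63.8–72.9 mph.

63.8 mph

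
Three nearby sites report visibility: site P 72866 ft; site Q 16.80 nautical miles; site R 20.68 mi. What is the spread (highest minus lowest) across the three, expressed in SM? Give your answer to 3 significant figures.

6.88 SM

site P: 72866 ft = 13.8004 SM.
site Q: 16.80 nmi = 19.3331 SM.
Spread: 20.6800 − 13.8004 = 6.88 SM.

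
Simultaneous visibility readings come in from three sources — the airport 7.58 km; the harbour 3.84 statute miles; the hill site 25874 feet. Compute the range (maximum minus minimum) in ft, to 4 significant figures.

5599 ft

the airport: 7.58 km = 24868.77 ft.
the harbour: 3.84 SM = 20275.20 ft.
Spread: 25874.00 − 20275.20 = 5599 ft.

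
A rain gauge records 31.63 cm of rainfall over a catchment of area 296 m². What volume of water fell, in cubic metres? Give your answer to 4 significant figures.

93.62 cubic metres

Depth: 31.63 cm × 10 = 316.3 mm.
1 mm over 1 m² is 1 L, so volume = 316.3 × 296 = 93624.8 L = 93.62 m³.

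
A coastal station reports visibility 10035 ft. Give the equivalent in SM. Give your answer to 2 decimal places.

1 ft = 0.000189394 SM, so 10035 × 0.000189394 = 1.90 SM.

1.90 SM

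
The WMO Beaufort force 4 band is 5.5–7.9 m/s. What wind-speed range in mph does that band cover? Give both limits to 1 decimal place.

12.3 to 17.7 mph

5.5–7.9 m/s × 2.237 = 12.3–17.7 mph.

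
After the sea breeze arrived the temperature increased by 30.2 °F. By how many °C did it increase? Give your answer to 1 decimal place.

16.8 °C

A change of 1 °C equals a change of 1.8 °F: Δ°C = 30.2 × 0.5556 = 16.8 °C.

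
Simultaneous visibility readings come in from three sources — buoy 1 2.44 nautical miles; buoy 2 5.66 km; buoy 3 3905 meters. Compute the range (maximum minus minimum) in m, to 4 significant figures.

1755 m

buoy 1: 2.44 nmi = 4518.88 m.
buoy 2: 5.66 km = 5660.00 m.
Spread: 5660.00 − 3905.00 = 1755 m.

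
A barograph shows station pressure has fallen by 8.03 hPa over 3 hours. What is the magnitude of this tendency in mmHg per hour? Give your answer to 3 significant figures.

2.01 mmHg per hour

8.03 hPa / 3 h × 0.750062 mmHg/hPa = 2.01 mmHg/h.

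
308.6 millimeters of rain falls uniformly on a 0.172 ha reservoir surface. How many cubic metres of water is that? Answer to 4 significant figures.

Area: 0.172 ha = 1720 m².
1 mm over 1 m² is 1 L, so volume = 308.6 × 1720 = 530792 L = 530.8 m³.

530.8 cubic metres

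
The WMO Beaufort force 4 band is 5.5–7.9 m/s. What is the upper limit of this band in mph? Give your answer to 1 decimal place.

5.5–7.9 m/s × 2.237 = 12.3–17.7 mph.

17.7 mph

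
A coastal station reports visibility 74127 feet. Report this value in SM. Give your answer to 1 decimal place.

14.0 SM

1 ft = 0.000189394 SM, so 74127 × 0.000189394 = 14.0 SM.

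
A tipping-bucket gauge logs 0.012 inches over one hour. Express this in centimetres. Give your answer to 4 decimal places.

0.0305 cm

1 in = 2.54 cm, so 0.012 × 2.54 = 0.0305 cm.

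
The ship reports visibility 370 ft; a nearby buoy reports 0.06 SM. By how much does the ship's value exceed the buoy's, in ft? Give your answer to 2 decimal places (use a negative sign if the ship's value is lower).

53.20 ft

the buoy: 0.06 SM = 316.8000 ft.
Difference: 370.0000 − 316.8000 = 53.20 ft.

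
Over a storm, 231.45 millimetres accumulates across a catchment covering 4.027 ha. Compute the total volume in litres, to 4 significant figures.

9320000 litres

Area: 4.027 ha = 40270 m².
1 mm over 1 m² is 1 L, so volume = 231.45 × 40270 = 9320491.5 L ≈ 9320000 L.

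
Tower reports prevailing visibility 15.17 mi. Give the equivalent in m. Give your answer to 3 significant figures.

24400 m

1 SM = 1609.34 m, so 15.17 × 1609.34 = 24400 m.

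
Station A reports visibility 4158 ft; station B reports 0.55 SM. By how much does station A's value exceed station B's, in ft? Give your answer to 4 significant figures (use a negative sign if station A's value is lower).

station B: 0.55 SM = 2904.00 ft.
Difference: 4158.00 − 2904.00 = 1254 ft.

1254 ft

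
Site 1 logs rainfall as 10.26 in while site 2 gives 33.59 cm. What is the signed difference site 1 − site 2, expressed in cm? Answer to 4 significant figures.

-7.530 cm

site 1: 10.26 in = 26.06040 cm.
Difference: 26.06040 − 33.59000 = -7.530 cm.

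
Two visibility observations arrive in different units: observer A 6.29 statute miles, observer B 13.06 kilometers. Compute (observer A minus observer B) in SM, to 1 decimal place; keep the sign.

observer B: 13.06 km = 8.115 SM.
Difference: 6.290 − 8.115 = -1.8 SM.

-1.8 SM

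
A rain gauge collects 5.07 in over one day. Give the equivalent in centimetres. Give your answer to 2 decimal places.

1 in = 2.54 cm, so 5.07 × 2.54 = 12.88 cm.

12.88 cm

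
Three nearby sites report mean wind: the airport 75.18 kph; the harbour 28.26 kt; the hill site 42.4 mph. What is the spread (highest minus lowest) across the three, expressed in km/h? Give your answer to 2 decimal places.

the harbour: 28.26 kt = 52.3375 km/h.
the hill site: 42.4 mph = 68.2362 km/h.
Spread: 75.1800 − 52.3375 = 22.84 km/h.

22.84 km/h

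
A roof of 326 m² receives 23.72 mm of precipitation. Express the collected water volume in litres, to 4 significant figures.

1 mm over 1 m² is 1 L, so volume = 23.72 × 326 = 7732.72 L ≈ 7733 L.

7733 litres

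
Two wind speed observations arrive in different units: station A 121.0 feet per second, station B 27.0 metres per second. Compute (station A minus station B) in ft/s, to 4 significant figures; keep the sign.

station B: 27.0 m/s = 88.5827 ft/s.
Difference: 121.0000 − 88.5827 = 32.42 ft/s.

32.42 ft/s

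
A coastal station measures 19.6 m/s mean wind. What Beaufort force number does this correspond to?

19.6 m/s lies in the Beaufort 8 band (gale, 17.2–20.7 m/s).

Beaufort force 8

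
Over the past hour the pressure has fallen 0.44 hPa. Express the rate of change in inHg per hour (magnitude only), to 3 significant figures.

0.44 hPa / 1 h × 0.02953 inHg/hPa = 0.0130 inHg/h.

0.0130 inHg per hour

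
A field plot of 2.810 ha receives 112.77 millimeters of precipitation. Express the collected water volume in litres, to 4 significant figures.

Area: 2.810 ha = 28100 m².
1 mm over 1 m² is 1 L, so volume = 112.77 × 28100 = 3168837 L ≈ 3169000 L.

3169000 litres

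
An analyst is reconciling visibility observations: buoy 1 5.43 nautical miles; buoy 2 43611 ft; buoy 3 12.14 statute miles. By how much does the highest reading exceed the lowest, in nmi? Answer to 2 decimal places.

buoy 2: 43611 ft = 7.1774 nmi.
buoy 3: 12.14 SM = 10.5494 nmi.
Spread: 10.5494 − 5.4300 = 5.12 nmi.

5.12 nmi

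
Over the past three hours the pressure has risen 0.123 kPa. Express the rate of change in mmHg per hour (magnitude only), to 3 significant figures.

0.308 mmHg per hour

0.123 kPa / 3 h × 7.50062 mmHg/kPa = 0.308 mmHg/h.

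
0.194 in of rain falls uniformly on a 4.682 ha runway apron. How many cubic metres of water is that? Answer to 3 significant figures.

Depth: 0.194 in × 25.4 = 4.9276 mm.
Area: 4.682 ha = 46820 m².
1 mm over 1 m² is 1 L, so volume = 4.9276 × 46820 = 230710.23 L = 231 m³.

231 cubic metres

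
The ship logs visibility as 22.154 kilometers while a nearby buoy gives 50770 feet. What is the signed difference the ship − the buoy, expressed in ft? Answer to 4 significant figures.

21910 ft

the ship: 22.154 km = 72683.73 ft.
Difference: 72683.73 − 50770.00 = 21910 ft.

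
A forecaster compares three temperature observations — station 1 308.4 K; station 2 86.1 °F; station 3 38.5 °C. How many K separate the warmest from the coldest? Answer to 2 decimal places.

8.44 K

station 1: 308.4 K = 35.250 °C.
station 2: 86.1 °F = 30.056 °C.
Spread: 38.500 − 30.056 = 8.444 °C.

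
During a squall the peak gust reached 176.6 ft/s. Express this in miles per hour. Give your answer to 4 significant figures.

120.4 mph

1 ft/s = 0.681818 mph, so 176.6 × 0.681818 = 120.4 mph.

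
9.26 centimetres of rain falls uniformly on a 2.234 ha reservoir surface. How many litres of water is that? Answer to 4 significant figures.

Depth: 9.26 cm × 10 = 92.6 mm.
Area: 2.234 ha = 22340 m².
1 mm over 1 m² is 1 L, so volume = 92.6 × 22340 = 2068684 L ≈ 2069000 L.

2069000 litres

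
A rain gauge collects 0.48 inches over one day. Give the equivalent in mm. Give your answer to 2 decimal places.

1 in = 25.4 mm, so 0.48 × 25.4 = 12.19 mm.

12.19 mm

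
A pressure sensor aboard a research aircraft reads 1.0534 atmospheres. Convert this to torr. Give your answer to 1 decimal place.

1 atm = 760 mmHg, so 1.0534 × 760 = 800.6 mmHg.

800.6 mmHg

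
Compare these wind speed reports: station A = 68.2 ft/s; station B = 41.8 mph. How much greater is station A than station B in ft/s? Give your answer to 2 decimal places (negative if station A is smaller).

6.89 ft/s

station B: 41.8 mph = 61.3067 ft/s.
Difference: 68.2000 − 61.3067 = 6.89 ft/s.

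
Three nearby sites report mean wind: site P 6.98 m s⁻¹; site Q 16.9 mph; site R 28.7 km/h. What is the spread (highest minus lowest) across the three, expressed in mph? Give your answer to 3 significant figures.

2.22 mph

site P: 6.98 m/s = 15.6138 mph.
site R: 28.7 km/h = 17.8334 mph.
Spread: 17.8334 − 15.6138 = 2.22 mph.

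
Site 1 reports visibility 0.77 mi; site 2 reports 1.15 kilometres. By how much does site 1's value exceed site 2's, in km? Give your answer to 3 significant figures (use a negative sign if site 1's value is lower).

0.0892 km

site 1: 0.77 SM = 1.239195 km.
Difference: 1.239195 − 1.150000 = 0.0892 km.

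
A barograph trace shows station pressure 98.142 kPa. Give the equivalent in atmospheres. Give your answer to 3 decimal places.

0.969 atm

1 kPa = 0.00986923 atm, so 98.142 × 0.00986923 = 0.969 atm.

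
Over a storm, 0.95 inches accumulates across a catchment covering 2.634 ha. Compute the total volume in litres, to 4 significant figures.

635600 litres

Depth: 0.95 in × 25.4 = 24.13 mm.
Area: 2.634 ha = 26340 m².
1 mm over 1 m² is 1 L, so volume = 24.13 × 26340 = 635584.2 L ≈ 635600 L.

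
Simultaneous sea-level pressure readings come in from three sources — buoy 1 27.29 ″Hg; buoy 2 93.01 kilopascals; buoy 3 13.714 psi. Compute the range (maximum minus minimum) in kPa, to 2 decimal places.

buoy 1: 27.29 inHg = 92.4146 kPa.
buoy 3: 13.714 psi = 94.5547 kPa.
Spread: 94.5547 − 92.4146 = 2.14 kPa.

2.14 kPa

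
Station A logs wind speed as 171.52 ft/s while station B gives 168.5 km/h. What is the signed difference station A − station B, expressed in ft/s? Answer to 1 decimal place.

18.0 ft/s

station B: 168.5 km/h = 153.562 ft/s.
Difference: 171.520 − 153.562 = 18.0 ft/s.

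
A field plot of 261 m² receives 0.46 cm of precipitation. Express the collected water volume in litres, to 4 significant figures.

Depth: 0.46 cm × 10 = 4.6 mm.
1 mm over 1 m² is 1 L, so volume = 4.6 × 261 = 1200.6 L ≈ 1201 L.

1201 litres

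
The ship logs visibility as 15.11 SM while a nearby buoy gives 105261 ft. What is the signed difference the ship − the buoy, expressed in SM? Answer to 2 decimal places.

-4.83 SM

the buoy: 105261 ft = 19.9358 SM.
Difference: 15.1100 − 19.9358 = -4.83 SM.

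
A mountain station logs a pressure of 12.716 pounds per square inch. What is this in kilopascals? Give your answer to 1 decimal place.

1 psi = 6.89476 kPa, so 12.716 × 6.89476 = 87.7 kPa.

87.7 kPa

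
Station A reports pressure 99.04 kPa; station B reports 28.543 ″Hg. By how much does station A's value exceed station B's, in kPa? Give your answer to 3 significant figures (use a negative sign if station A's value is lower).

2.38 kPa

station B: 28.543 inHg = 96.6577 kPa.
Difference: 99.0400 − 96.6577 = 2.38 kPa.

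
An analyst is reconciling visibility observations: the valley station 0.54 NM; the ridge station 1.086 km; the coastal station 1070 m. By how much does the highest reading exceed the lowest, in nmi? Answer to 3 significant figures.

0.0464 nmi

the ridge station: 1.086 km = 0.586393 nmi.
the coastal station: 1070 m = 0.577754 nmi.
Spread: 0.586393 − 0.540000 = 0.0464 nmi.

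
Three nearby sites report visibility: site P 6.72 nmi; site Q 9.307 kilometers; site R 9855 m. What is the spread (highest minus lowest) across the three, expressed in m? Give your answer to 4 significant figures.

site P: 6.72 nmi = 12445.44 m.
site Q: 9.307 km = 9307.00 m.
Spread: 12445.44 − 9307.00 = 3138 m.

3138 m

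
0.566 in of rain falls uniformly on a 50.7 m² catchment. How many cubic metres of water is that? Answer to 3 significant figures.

0.729 cubic metres

Depth: 0.566 in × 25.4 = 14.3764 mm.
1 mm over 1 m² is 1 L, so volume = 14.3764 × 50.7 = 728.88348 L = 0.729 m³.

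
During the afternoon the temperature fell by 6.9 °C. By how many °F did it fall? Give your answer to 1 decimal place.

12.4 °F

A change of 1 °C equals a change of 1.8 °F: Δ°F = 6.9 × 1.8 = 12.4 °F.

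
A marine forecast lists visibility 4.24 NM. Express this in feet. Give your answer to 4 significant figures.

1 nmi = 6076.12 ft, so 4.24 × 6076.12 = 25760 ft.

25760 ft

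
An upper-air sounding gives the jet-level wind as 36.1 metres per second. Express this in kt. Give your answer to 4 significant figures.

1 m/s = 1.94384 kt, so 36.1 × 1.94384 = 70.17 kt.

70.17 kt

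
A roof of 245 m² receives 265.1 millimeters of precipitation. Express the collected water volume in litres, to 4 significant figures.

64950 litres

1 mm over 1 m² is 1 L, so volume = 265.1 × 245 = 64949.5 L ≈ 64950 L.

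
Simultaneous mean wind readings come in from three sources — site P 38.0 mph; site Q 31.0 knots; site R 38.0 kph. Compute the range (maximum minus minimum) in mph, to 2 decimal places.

site Q: 31.0 kt = 35.6742 mph.
site R: 38.0 km/h = 23.6121 mph.
Spread: 38.0000 − 23.6121 = 14.39 mph.

14.39 mph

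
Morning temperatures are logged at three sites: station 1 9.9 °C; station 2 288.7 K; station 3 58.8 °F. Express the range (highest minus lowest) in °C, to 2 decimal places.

station 2: 288.7 K = 15.550 °C.
station 3: 58.8 °F = 14.889 °C.
Spread: 15.550 − 9.900 = 5.650 °C.

5.65 °C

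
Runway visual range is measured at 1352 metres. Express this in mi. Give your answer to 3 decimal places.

0.840 SM

1 m = 0.000621371 SM, so 1352 × 0.000621371 = 0.840 SM.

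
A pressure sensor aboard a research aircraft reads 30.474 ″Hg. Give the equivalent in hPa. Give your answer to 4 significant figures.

1032 hPa

1 inHg = 33.8639 hPa, so 30.474 × 33.8639 = 1032 hPa.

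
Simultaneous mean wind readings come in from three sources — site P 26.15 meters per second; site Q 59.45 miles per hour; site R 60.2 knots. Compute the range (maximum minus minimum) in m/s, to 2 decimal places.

4.82 m/s

site Q: 59.45 mph = 26.5765 m/s.
site R: 60.2 kt = 30.9696 m/s.
Spread: 30.9696 − 26.1500 = 4.82 m/s.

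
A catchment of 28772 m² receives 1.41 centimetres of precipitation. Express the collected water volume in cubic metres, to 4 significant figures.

Depth: 1.41 cm × 10 = 14.1 mm.
1 mm over 1 m² is 1 L, so volume = 14.1 × 28772 = 405685.2 L = 405.7 m³.

405.7 cubic metres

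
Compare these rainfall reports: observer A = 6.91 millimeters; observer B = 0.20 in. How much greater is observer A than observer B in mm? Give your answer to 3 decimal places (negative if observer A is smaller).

observer B: 0.20 in = 5.08000 mm.
Difference: 6.91000 − 5.08000 = 1.830 mm.

1.830 mm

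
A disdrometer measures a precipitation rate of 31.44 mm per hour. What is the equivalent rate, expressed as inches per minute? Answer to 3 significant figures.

0.0206 in/minute

31.44 mm/hour × 0.0393701 in/mm × 0.0166667 hour/minute = 0.0206 in/minute.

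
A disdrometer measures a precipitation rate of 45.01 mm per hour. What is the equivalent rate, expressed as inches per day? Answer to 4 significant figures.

42.53 in/day

45.01 mm/hour × 0.0393701 in/mm × 24 hour/day = 42.53 in/day.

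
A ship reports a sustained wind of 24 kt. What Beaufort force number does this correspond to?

Beaufort force 6

24 kt lies in the Beaufort 6 band (strong breeze, 22–27 kt).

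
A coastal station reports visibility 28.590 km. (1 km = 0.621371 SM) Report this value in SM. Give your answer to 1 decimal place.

1 km = 0.621371 SM, so 28.590 × 0.621371 = 17.8 SM.

17.8 SM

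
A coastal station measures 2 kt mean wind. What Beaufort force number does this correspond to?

2 kt lies in the Beaufort 1 band (light air, 1–3 kt).

Beaufort force 1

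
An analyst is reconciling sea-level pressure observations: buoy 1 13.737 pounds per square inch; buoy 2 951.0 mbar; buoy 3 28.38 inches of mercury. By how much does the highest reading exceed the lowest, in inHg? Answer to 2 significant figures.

0.41 inHg

buoy 1: 13.737 psi = 27.9688 inHg.
buoy 2: 951.0 mb = 28.0830 inHg.
Spread: 28.3800 − 27.9688 = 0.41 inHg.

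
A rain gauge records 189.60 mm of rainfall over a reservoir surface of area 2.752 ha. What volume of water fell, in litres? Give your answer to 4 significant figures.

5218000 litres

Area: 2.752 ha = 27520 m².
1 mm over 1 m² is 1 L, so volume = 189.6 × 27520 = 5217792 L ≈ 5218000 L.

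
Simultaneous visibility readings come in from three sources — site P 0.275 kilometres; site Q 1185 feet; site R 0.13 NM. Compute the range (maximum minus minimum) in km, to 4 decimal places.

site Q: 1185 ft = 0.361188 km.
site R: 0.13 nmi = 0.240760 km.
Spread: 0.361188 − 0.240760 = 0.1204 km.

0.1204 km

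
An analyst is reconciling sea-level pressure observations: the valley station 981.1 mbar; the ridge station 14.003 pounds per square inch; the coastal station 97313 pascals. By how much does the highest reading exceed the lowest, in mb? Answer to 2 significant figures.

the ridge station: 14.003 psi = 965.47 mb.
the coastal station: 97313 Pa = 973.13 mb.
Spread: 981.10 − 965.47 = 16 mb.

16 mb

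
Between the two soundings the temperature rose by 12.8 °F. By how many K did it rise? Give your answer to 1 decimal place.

7.1 K

For a temperature change the 32° offset cancels: ΔK = 12.8 × 0.5556 = 7.1 K.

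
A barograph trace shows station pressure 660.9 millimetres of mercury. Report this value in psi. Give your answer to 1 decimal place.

1 mmHg = 0.0193368 psi, so 660.9 × 0.0193368 = 12.8 psi.

12.8 psi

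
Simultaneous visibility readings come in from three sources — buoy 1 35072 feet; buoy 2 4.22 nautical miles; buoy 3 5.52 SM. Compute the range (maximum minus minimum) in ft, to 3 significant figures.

9430 ft

buoy 2: 4.22 nmi = 25641.21 ft.
buoy 3: 5.52 SM = 29145.60 ft.
Spread: 35072.00 − 25641.21 = 9430 ft.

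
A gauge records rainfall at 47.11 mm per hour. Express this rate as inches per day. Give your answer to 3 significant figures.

44.5 in/day

47.11 mm/hour × 0.0393701 in/mm × 24 hour/day = 44.5 in/day.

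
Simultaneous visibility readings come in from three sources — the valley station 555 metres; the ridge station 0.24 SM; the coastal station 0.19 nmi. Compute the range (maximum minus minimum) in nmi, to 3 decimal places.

0.110 nmi

the valley station: 555 m = 0.29968 nmi.
the ridge station: 0.24 SM = 0.20855 nmi.
Spread: 0.29968 − 0.19000 = 0.110 nmi.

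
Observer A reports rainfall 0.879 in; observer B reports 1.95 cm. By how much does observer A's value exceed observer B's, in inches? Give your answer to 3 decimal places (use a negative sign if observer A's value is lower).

0.111 in

observer B: 1.95 cm = 0.76772 in.
Difference: 0.87900 − 0.76772 = 0.111 in.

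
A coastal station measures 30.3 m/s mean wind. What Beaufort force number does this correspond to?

Beaufort force 11

30.3 m/s lies in the Beaufort 11 band (violent storm, 28.5–32.6 m/s).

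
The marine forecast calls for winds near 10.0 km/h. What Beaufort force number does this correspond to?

10.0 km/h = 2.8 m/s, which is Beaufort 2 (light breeze, 1.6–3.3 m/s).

Beaufort force 2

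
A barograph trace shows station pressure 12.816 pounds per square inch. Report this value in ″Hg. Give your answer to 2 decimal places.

1 psi = 2.03602 inHg, so 12.816 × 2.03602 = 26.09 inHg.

26.09 inHg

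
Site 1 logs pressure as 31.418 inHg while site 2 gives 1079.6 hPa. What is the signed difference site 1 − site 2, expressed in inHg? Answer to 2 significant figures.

site 2: 1079.6 hPa = 31.8806 inHg.
Difference: 31.4180 − 31.8806 = -0.46 inHg.

-0.46 inHg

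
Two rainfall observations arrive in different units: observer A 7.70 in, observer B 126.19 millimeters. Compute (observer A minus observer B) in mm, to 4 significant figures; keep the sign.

observer A: 7.70 in = 195.5800 mm.
Difference: 195.5800 − 126.1900 = 69.39 mm.

69.39 mm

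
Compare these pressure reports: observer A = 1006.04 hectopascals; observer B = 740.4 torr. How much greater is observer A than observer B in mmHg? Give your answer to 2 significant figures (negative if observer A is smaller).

observer A: 1006.04 hPa = 754.59 mmHg.
Difference: 754.59 − 740.40 = 14 mmHg.

14 mmHg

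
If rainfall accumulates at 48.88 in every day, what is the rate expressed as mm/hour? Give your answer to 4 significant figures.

51.73 mm/hour

48.88 in/day × 25.4 mm/in × 0.0416667 day/hour = 51.73 mm/hour.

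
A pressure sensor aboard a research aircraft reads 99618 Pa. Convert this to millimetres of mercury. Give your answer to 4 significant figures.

1 Pa = 0.00750062 mmHg, so 99618 × 0.00750062 = 747.2 mmHg.

747.2 mmHg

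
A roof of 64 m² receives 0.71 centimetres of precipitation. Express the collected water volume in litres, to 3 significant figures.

454 litres

Depth: 0.71 cm × 10 = 7.1 mm.
1 mm over 1 m² is 1 L, so volume = 7.1 × 64 = 454.4 L ≈ 454 L.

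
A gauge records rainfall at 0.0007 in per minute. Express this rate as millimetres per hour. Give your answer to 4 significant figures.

1.067 mm/hour

0.0007 in/minute × 25.4 mm/in × 60 minute/hour = 1.067 mm/hour.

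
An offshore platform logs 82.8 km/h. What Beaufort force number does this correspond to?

82.8 km/h = 23.0 m/s, which is Beaufort 9 (strong gale, 20.8–24.4 m/s).

Beaufort force 9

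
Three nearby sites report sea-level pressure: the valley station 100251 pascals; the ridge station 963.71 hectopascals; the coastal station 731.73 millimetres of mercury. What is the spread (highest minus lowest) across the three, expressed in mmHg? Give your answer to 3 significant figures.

the valley station: 100251 Pa = 751.944 mmHg.
the ridge station: 963.71 hPa = 722.842 mmHg.
Spread: 751.944 − 722.842 = 29.1 mmHg.

29.1 mmHg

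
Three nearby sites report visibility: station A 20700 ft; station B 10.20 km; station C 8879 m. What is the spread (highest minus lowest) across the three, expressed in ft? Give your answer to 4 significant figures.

station B: 10.20 km = 33464.57 ft.
station C: 8879 m = 29130.58 ft.
Spread: 33464.57 − 20700.00 = 12760 ft.

12760 ft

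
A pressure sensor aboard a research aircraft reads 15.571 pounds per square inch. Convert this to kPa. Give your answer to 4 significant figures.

1 psi = 6.89476 kPa, so 15.571 × 6.89476 = 107.4 kPa.

107.4 kPa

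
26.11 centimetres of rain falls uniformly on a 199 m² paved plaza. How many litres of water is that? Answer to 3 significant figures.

Depth: 26.11 cm × 10 = 261.1 mm.
1 mm over 1 m² is 1 L, so volume = 261.1 × 199 = 51958.9 L ≈ 52000 L.

52000 litres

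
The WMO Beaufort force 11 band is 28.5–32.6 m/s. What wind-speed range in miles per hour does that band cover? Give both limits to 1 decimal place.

28.5–32.6 m/s × 2.237 = 63.8–72.9 mph.

63.8 to 72.9 mph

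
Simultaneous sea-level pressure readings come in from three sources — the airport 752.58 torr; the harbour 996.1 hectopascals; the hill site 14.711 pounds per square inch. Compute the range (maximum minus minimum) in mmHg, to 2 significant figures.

14 mmHg

the harbour: 996.1 hPa = 747.14 mmHg.
the hill site: 14.711 psi = 760.78 mmHg.
Spread: 760.78 − 747.14 = 14 mmHg.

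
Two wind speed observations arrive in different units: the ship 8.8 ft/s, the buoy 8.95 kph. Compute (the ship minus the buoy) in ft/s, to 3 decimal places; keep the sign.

0.643 ft/s

the buoy: 8.95 km/h = 8.15653 ft/s.
Difference: 8.80000 − 8.15653 = 0.643 ft/s.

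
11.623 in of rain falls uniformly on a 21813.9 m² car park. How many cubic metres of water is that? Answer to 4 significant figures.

Depth: 11.623 in × 25.4 = 295.2242 mm.
1 mm over 1 m² is 1 L, so volume = 295.2242 × 21813.9 = 6439991.2 L = 6440 m³.

6440 cubic metres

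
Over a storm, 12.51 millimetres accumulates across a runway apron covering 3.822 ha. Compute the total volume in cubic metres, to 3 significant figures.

Area: 3.822 ha = 38220 m².
1 mm over 1 m² is 1 L, so volume = 12.51 × 38220 = 478132.2 L = 478 m³.

478 cubic metres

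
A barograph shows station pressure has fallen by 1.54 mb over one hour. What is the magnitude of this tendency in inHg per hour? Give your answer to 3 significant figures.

1.54 mb / 1 h × 0.02953 inHg/mb = 0.0455 inHg/h.

0.0455 inHg per hour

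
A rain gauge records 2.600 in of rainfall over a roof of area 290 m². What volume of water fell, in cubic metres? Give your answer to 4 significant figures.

19.15 cubic metres

Depth: 2.600 in × 25.4 = 66.04 mm.
1 mm over 1 m² is 1 L, so volume = 66.04 × 290 = 19151.6 L = 19.15 m³.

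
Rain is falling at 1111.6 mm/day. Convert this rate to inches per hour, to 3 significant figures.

1111.6 mm/day × 0.0393701 in/mm × 0.0416667 day/hour = 1.82 in/hour.

1.82 in/hour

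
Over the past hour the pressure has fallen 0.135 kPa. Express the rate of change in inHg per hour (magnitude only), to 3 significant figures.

0.135 kPa / 1 h × 0.2953 inHg/kPa = 0.0399 inHg/h.

0.0399 inHg per hour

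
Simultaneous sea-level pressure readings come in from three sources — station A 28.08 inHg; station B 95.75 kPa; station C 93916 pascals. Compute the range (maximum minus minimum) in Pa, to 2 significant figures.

station A: 28.08 inHg = 95089.80 Pa.
station B: 95.75 kPa = 95750.00 Pa.
Spread: 95750.00 − 93916.00 = 1800 Pa.

1800 Pa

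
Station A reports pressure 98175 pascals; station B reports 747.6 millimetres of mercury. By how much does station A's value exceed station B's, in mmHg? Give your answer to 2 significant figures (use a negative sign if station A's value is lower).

-11 mmHg

station A: 98175 Pa = 736.37 mmHg.
Difference: 736.37 − 747.60 = -11 mmHg.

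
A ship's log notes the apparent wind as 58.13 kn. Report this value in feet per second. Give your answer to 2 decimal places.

1 kt = 1.68781 ft/s, so 58.13 × 1.68781 = 98.11 ft/s.

98.11 ft/s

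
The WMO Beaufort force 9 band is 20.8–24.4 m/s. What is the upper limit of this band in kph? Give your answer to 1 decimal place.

20.8–24.4 m/s × 3.6 = 74.9–87.8 km/h.

87.8 km/h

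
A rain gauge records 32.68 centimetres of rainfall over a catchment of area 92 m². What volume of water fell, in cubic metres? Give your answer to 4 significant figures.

30.07 cubic metres

Depth: 32.68 cm × 10 = 326.8 mm.
1 mm over 1 m² is 1 L, so volume = 326.8 × 92 = 30065.6 L = 30.07 m³.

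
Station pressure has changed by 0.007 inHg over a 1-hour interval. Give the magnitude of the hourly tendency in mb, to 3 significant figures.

0.237 mb per hour

0.007 inHg / 1 h × 33.8639 mb/inHg = 0.237 mb/h.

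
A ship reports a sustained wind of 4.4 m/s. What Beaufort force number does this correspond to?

Beaufort force 3

4.4 m/s lies in the Beaufort 3 band (gentle breeze, 3.4–5.4 m/s).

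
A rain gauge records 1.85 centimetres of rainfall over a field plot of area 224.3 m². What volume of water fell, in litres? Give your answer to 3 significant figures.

Depth: 1.85 cm × 10 = 18.5 mm.
1 mm over 1 m² is 1 L, so volume = 18.5 × 224.3 = 4149.55 L ≈ 4150 L.

4150 litres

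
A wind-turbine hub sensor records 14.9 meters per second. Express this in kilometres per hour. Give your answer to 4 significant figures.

53.64 km/h

1 m/s = 3.6 km/h, so 14.9 × 3.6 = 53.64 km/h.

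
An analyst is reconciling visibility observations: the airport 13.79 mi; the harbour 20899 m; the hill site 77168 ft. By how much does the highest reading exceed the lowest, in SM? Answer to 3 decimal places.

the harbour: 20899 m = 12.98604 SM.
the hill site: 77168 ft = 14.61515 SM.
Spread: 14.61515 − 12.98604 = 1.629 SM.

1.629 SM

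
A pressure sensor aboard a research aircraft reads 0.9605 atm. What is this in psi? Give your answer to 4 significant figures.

14.12 psi

1 atm = 14.6959 psi, so 0.9605 × 14.6959 = 14.12 psi.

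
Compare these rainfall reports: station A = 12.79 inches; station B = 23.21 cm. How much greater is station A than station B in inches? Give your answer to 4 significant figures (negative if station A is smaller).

3.652 in

station B: 23.21 cm = 9.13780 in.
Difference: 12.79000 − 9.13780 = 3.652 in.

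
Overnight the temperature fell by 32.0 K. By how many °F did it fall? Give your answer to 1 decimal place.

Converting a difference, only the 9/5 scale factor applies: Δ°F = 32.0 × 1.8 = 57.6 °F.

57.6 °F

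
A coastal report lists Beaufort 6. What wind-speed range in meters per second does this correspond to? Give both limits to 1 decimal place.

10.8 to 13.8 m/s

Beaufort 6 (strong breeze) spans 10.8–13.8 m/s.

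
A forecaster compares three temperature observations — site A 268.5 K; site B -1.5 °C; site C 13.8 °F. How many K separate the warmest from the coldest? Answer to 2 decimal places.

8.61 K

site A: 268.5 K = -4.650 °C.
site C: 13.8 °F = -10.111 °C.
Spread: (-1.500) − (-10.111) = 8.611 °C.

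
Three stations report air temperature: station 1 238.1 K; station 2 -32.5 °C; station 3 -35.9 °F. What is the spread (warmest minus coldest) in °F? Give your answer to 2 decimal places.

station 1: 238.1 K = -35.050 °C.
station 3: -35.9 °F = -37.722 °C.
Spread: (-32.500) − (-37.722) = 5.222 °C = 9.40 °F.

9.40 °F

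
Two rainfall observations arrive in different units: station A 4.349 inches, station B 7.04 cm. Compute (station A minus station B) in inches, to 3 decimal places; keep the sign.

station B: 7.04 cm = 2.77165 in.
Difference: 4.34900 − 2.77165 = 1.577 in.

1.577 in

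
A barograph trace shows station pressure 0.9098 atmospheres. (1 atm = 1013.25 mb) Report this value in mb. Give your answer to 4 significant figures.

921.9 mb

1 atm = 1013.25 mb, so 0.9098 × 1013.25 = 921.9 mb.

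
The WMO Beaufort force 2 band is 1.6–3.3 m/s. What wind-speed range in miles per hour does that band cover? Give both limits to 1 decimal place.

3.6 to 7.4 mph

1.6–3.3 m/s × 2.237 = 3.6–7.4 mph.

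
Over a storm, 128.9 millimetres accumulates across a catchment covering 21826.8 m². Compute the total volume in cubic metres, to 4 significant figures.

1 mm over 1 m² is 1 L, so volume = 128.9 × 21826.8 = 2813474.5 L = 2813 m³.

2813 cubic metres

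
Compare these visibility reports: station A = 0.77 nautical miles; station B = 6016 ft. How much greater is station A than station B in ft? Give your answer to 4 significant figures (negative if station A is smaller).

station A: 0.77 nmi = 4678.61 ft.
Difference: 4678.61 − 6016.00 = -1337 ft.

-1337 ft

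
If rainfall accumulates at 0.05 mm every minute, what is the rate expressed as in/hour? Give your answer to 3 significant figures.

0.05 mm/minute × 0.0393701 in/mm × 60 minute/hour = 0.118 in/hour.

0.118 in/hour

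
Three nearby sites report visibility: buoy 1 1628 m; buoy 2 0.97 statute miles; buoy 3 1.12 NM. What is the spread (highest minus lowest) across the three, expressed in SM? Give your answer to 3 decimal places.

buoy 1: 1628 m = 1.01159 SM.
buoy 3: 1.12 nmi = 1.28887 SM.
Spread: 1.28887 − 0.97000 = 0.319 SM.

0.319 SM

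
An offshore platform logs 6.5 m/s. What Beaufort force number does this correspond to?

Beaufort force 4

6.5 m/s lies in the Beaufort 4 band (moderate breeze, 5.5–7.9 m/s).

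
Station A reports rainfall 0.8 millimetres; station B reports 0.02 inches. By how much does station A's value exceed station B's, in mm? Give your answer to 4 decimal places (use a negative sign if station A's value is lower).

0.2920 mm

station B: 0.02 in = 0.508000 mm.
Difference: 0.800000 − 0.508000 = 0.2920 mm.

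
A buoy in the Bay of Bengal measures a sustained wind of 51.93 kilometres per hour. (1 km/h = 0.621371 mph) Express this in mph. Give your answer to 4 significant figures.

1 km/h = 0.621371 mph, so 51.93 × 0.621371 = 32.27 mph.

32.27 mph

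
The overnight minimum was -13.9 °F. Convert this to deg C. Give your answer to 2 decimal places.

°C = (°F − 32) × 5/9 = (-13.9 − 32) / 1.8 = -25.50 °C.

-25.50 °C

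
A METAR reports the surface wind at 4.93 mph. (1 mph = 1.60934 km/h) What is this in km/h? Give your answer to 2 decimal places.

1 mph = 1.60934 km/h, so 4.93 × 1.60934 = 7.93 km/h.

7.93 km/h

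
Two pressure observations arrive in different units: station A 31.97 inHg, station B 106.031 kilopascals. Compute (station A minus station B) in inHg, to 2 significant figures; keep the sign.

0.66 inHg

station B: 106.031 kPa = 31.3109 inHg.
Difference: 31.9700 − 31.3109 = 0.66 inHg.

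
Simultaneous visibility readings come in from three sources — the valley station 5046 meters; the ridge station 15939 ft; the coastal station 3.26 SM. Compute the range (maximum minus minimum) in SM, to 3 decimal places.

the valley station: 5046 m = 3.13544 SM.
the ridge station: 15939 ft = 3.01875 SM.
Spread: 3.26000 − 3.01875 = 0.241 SM.

0.241 SM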